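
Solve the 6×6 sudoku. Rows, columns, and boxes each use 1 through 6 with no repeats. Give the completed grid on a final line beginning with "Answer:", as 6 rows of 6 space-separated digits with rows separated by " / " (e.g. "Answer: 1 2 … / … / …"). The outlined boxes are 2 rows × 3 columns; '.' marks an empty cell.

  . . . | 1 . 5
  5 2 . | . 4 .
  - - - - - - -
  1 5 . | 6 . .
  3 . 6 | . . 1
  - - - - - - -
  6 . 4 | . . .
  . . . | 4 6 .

Step 1. [r1c3∈{3}] r1c3's peers cover all but 3, so r1c3=3.
Step 2. [r5c5∈{1,2,3,5}] in col 5, 1 fits only at r5c5 ⇒ r5c5=1.
Step 3. [r5c2∈{3}] r5c2's peers cover all but 3. So r5c2=3.
Step 4. [r6c6∈{2,3}] 3 has one home in row 6: r6c6, so r6c6=3.
Step 5. [r3c3∈{2}] r3c3's peers cover all but 2 ⇒ r3c3=2.
Step 6. [r5c4∈{2,5}] row 5 places 5 nowhere but r5c4, so r5c4=5.
Step 7. [r6c3∈{1,5}] in row 6, 5 fits only at r6c3, so r6c3=5.
Step 8. [r4c4∈{2}] r4c4 has the single candidate 2 ⇒ r4c4=2.
Step 9. [r1c2∈{4,6}] row 1 places 6 nowhere but r1c2. So r1c2=6.
Step 10. [r2c4∈{3}] nothing but 3 survives at r2c4, so r2c4=3.
Step 11. [r3c5∈{3}] r3c5 has the single candidate 3 ⇒ r3c5=3.
Step 12. [r1c5∈{2}] r1c5 is down to just 2. So r1c5=2.
Step 13. [r2c3∈{1}] r2c3 is down to just 1, so r2c3=1.
Step 14. [r6c2∈{1}] nothing but 1 survives at r6c2. So r6c2=1.
Step 15. [r4c5∈{5}] only 5 remains possible at r4c5 ⇒ r4c5=5.
Step 16. [r4c2∈{4}] only 4 remains possible at r4c2. So r4c2=4.
Step 17. [r6c1∈{2}] only 2 remains possible at r6c1 ⇒ r6c1=2.
Step 18. [r2c6∈{6}] nothing but 6 survives at r2c6. So r2c6=6.
Step 19. [r3c6∈{4}] only 4 remains possible at r3c6, so r3c6=4.
Step 20. [r1c1∈{4}] r1c1 is down to just 4. So r1c1=4.
Step 21. [r5c6∈{2}] r5c6 is down to just 2, so r5c6=2.

Answer: 4 6 3 1 2 5 / 5 2 1 3 4 6 / 1 5 2 6 3 4 / 3 4 6 2 5 1 / 6 3 4 5 1 2 / 2 1 5 4 6 3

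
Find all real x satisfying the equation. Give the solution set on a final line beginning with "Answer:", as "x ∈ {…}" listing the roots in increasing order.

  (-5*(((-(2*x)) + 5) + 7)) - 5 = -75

Step 1. [(-5*(((-(2*x)) + 5) + 7)) - 5 = -75] 5 comes off first (add 5) ⇒ sub: -5*(((-(2*x)) + 5) + 7) = -70.
Step 2. [-5*(((-(2*x)) + 5) + 7) = -70] leading coefficient -5: divide by -5 ⇒ div: ((-(2*x)) + 5) + 7 = 14.
Step 3. [((-(2*x)) + 5) + 7 = 14] subtract 7: x sits inside (… + 7). So sub: (-(2*x)) + 5 = 7.
Step 4. [(-(2*x)) + 5 = 7] 5 comes off first (subtract 5), so sub: -(2*x) = 2.
Step 5. [-(2*x) = 2] leading − — multiply by −1 ⇒ neg: 2*x = -2.
Step 6. [2*x = -2] LHS = 2·(…); ÷2 both sides ⇒ div: x = -1.

Answer: x ∈ {-1}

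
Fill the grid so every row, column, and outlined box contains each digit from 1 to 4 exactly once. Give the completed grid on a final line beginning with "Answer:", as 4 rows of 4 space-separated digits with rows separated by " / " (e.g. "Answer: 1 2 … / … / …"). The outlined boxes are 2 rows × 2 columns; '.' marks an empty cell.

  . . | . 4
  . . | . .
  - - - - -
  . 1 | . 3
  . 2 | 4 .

Step 1. [r1c2∈{3}] only 3 remains possible at r1c2, so r1c2=3.
Step 2. [r2c4∈{1,2}] r2c4 is the only open cell in col 4 admitting 2. So r2c4=2.
Step 3. [r1c3∈{1}] r1c3 has the single candidate 1. So r1c3=1.
Step 4. [r2c2∈{4}] nothing but 4 survives at r2c2 ⇒ r2c2=4.
Step 5. [r1c1∈{2}] r1c1 is down to just 2 ⇒ r1c1=2.
Step 6. [r4c4∈{1}] r4c4's peers cover all but 1 ⇒ r4c4=1.
Step 7. [r3c1∈{4}] only 4 remains possible at r3c1, so r3c1=4.
Step 8. [r2c1∈{1}] only 1 remains possible at r2c1, so r2c1=1.
Step 9. [r3c3∈{2}] only 2 remains possible at r3c3, so r3c3=2.
Step 10. [r4c1∈{3}] r4c1 is down to just 3, so r4c1=3.
Step 11. [r2c3∈{3}] r2c3 is down to just 3 ⇒ r2c3=3.

Answer: 2 3 1 4 / 1 4 3 2 / 4 1 2 3 / 3 2 4 1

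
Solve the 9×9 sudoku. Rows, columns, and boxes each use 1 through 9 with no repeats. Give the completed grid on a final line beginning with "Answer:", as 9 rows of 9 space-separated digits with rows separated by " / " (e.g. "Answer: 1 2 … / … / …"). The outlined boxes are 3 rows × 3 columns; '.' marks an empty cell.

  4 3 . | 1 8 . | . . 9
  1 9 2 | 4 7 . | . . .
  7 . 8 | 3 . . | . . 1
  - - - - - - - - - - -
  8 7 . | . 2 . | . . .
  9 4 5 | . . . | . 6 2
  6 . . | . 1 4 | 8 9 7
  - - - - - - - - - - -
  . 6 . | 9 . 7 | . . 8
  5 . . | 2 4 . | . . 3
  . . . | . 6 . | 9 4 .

Step 1. [r9c9∈{5}] r9c9's peers cover all but 5, so r9c9=5.
Step 2. [r4c3∈{1,3}] 1 has one home in box 4: r4c3 ⇒ r4c3=1.
Step 3. [r8c7∈{1,6,7}] 6 has one home in row 8: r8c7 ⇒ r8c7=6.
Step 4. [r3c6∈{2,5,6,9}] across row 3, 6 lands solely at r3c6, so r3c6=6.
Step 5. [r2c6∈{5}] nothing but 5 survives at r2c6. So r2c6=5.
Step 6. [r5c5∈{3}] r5c5's peers cover all but 3. So r5c5=3.
Step 7. [r9c6∈{1,3,8}] across col 6, 3 lands solely at r9c6, so r9c6=3.
Step 8. [r3c7∈{2,4,5}] 4 has one home in row 3: r3c7, so r3c7=4.
Step 9. [r3c8∈{2,5}] across row 3, 2 lands solely at r3c8. So r3c8=2.
Step 10. [r9c4∈{8}] only 8 remains possible at r9c4, so r9c4=8.
Step 11. [r8c8∈{1,7}] box 9 places 7 nowhere but r8c8, so r8c8=7.
Step 12. [r7c7∈{1,2}] r7c7 is the only open cell in col 7 admitting 2. So r7c7=2.
Step 13. [r2c7∈{3}] only 3 remains possible at r2c7 ⇒ r2c7=3.
Step 14. [r4c7∈{5}] nothing but 5 survives at r4c7 ⇒ r4c7=5.
Step 15. [r9c2∈{1,2}] 1 has one home in row 9: r9c2 ⇒ r9c2=1.
Step 16. [r7c1∈{3}] only 3 remains possible at r7c1. So r7c1=3.
Step 17. [r6c2∈{2}] r6c2's peers cover all but 2, so r6c2=2.
Step 18. [r9c1∈{2}] nothing but 2 survives at r9c1 ⇒ r9c1=2.
Step 19. [r5c6∈{8}] r5c6's peers cover all but 8 ⇒ r5c6=8.
Step 20. [r4c6∈{9}] only 9 remains possible at r4c6 ⇒ r4c6=9.
Step 21. [r9c3∈{7}] r9c3 has the single candidate 7. So r9c3=7.
Step 22. [r8c2∈{8}] r8c2 is down to just 8. So r8c2=8.
Step 23. [r5c4∈{7}] nothing but 7 survives at r5c4 ⇒ r5c4=7.
Step 24. [r3c2∈{5}] r3c2's peers cover all but 5. So r3c2=5.
Step 25. [r4c4∈{6}] only 6 remains possible at r4c4. So r4c4=6.
Step 26. [r6c3∈{3}] nothing but 3 survives at r6c3. So r6c3=3.
Step 27. [r1c6∈{2}] r1c6 has the single candidate 2 ⇒ r1c6=2.
Step 28. [r8c6∈{1}] nothing but 1 survives at r8c6. So r8c6=1.
Step 29. [r2c9∈{6}] r2c9 is down to just 6. So r2c9=6.
Step 30. [r1c7∈{7}] nothing but 7 survives at r1c7. So r1c7=7.
Step 31. [r8c3∈{9}] r8c3 is down to just 9, so r8c3=9.
Step 32. [r2c8∈{8}] only 8 remains possible at r2c8, so r2c8=8.
Step 33. [r7c3∈{4}] r7c3 has the single candidate 4. So r7c3=4.
Step 34. [r4c8∈{3}] r4c8 has the single candidate 3. So r4c8=3.
Step 35. [r1c3∈{6}] r1c3 is down to just 6. So r1c3=6.
Step 36. [r7c5∈{5}] only 5 remains possible at r7c5 ⇒ r7c5=5.
Step 37. [r6c4∈{5}] nothing but 5 survives at r6c4 ⇒ r6c4=5.
Step 38. [r7c8∈{1}] r7c8 is down to just 1. So r7c8=1.
Step 39. [r4c9∈{4}] only 4 remains possible at r4c9 ⇒ r4c9=4.
Step 40. [r3c5∈{9}] r3c5 is down to just 9. So r3c5=9.
Step 41. [r5c7∈{1}] r5c7 has the single candidate 1, so r5c7=1.
Step 42. [r1c8∈{5}] only 5 remains possible at r1c8. So r1c8=5.

Answer: 4 3 6 1 8 2 7 5 9 / 1 9 2 4 7 5 3 8 6 / 7 5 8 3 9 6 4 2 1 / 8 7 1 6 2 9 5 3 4 / 9 4 5 7 3 8 1 6 2 / 6 2 3 5 1 4 8 9 7 / 3 6 4 9 5 7 2 1 8 / 5 8 9 2 4 1 6 7 3 / 2 1 7 8 6 3 9 4 5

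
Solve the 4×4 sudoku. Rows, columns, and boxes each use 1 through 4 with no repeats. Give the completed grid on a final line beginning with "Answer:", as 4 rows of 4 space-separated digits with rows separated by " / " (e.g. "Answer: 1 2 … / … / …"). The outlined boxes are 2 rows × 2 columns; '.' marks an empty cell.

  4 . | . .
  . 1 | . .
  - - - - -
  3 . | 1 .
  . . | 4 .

Step 1. [r2c1∈{2}] r2c1's peers cover all but 2 ⇒ r2c1=2.
Step 2. [r4c4∈{2,3}] across row 4, 3 lands solely at r4c4, so r4c4=3.
Step 3. [r3c4∈{2}] nothing but 2 survives at r3c4 ⇒ r3c4=2.
Step 4. [r2c3∈{3}] only 3 remains possible at r2c3. So r2c3=3.
Step 5. [r4c2∈{2}] r4c2 has the single candidate 2, so r4c2=2.
Step 6. [r1c4∈{1}] nothing but 1 survives at r1c4, so r1c4=1.
Step 7. [r4c1∈{1}] r4c1's peers cover all but 1 ⇒ r4c1=1.
Step 8. [r2c4∈{4}] nothing but 4 survives at r2c4, so r2c4=4.
Step 9. [r3c2∈{4}] r3c2's peers cover all but 4. So r3c2=4.
Step 10. [r1c3∈{2}] nothing but 2 survives at r1c3. So r1c3=2.
Step 11. [r1c2∈{3}] r1c2's peers cover all but 3, so r1c2=3.

Answer: 4 3 2 1 / 2 1 3 4 / 3 4 1 2 / 1 2 4 3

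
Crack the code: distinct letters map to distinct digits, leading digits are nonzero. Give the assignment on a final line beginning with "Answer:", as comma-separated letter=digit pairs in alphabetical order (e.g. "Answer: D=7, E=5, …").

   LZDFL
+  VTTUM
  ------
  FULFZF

Step 1. [col 1: L + M ≡ F (mod 10)] several values work for M in column 1 (L + M ≡ F (mod 10), carry-in 0); try M=5, so M=5.
Step 2. [col 1: L + M ≡ F (mod 10)] F=1 is one option consistent with column 1 (L + M ≡ F (mod 10), carry-in 0) — take it, so F=1.
Step 3. [col 1: L + M ≡ F (mod 10)] column 1: given M=5, F=1, carry-in 0, and digits 1,5 already taken and all letters distinct, L+M≡F (mod 10) forces L=6 ⇒ L=6.
Step 4. [col 2: F + U ≡ Z (mod 10)] U=0 is one option consistent with column 2 (F + U ≡ Z (mod 10), carry-in 1) — take it, so U=0.
Step 5. [col 2: F + U ≡ Z (mod 10)] column 2 reads F+U+carry(1)=Z with F=1, U=0; with digits 0,1,5,6 already taken and all letters distinct, the only value for Z is 2 ⇒ Z=2.
Step 6. [col 3: D + T ≡ F (mod 10)] T=3 is one option consistent with column 3 (D + T ≡ F (mod 10), carry-in 0) — take it ⇒ T=3.
Step 7. [col 3: D + T ≡ F (mod 10)] in column 3 we have D+T≡F with carry-in 0; given T=3, F=1 and digits 0,1,2,3,5,6 already taken and all letters distinct, that pins D to 8. So D=8.
Step 8. [col 5: L + V ≡ U (mod 10)] from column 5 (L=6, U=0, carry-in 0, digits 0,1,2,3,5,6,8 already taken and all letters distinct): V must equal 4 ⇒ V=4.

Answer: D=8, F=1, L=6, M=5, T=3, U=0, V=4, Z=2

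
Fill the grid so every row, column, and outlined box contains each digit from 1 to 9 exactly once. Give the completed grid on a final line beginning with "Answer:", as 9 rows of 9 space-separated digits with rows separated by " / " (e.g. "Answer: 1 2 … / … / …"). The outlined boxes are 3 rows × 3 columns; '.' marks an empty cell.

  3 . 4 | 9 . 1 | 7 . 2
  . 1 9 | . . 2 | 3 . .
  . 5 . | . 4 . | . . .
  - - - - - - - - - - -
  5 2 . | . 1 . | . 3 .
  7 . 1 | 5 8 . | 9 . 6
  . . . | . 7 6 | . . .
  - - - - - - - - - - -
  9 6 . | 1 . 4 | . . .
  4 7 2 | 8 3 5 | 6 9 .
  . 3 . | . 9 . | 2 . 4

Step 1. [r6c1∈{8}] only 8 remains possible at r6c1, so r6c1=8.
Step 2. [r3c6∈{3,7,8}] col 6 places 8 nowhere but r3c6, so r3c6=8.
Step 3. [r2c1∈{6}] nothing but 6 survives at r2c1, so r2c1=6.
Step 4. [r2c8∈{4,5,8}] 4 has one home in row 2: r2c8. So r2c8=4.
Step 5. [r2c9∈{5,8}] r2c9 is the only open cell in row 2 admitting 8. So r2c9=8.
Step 6. [r1c8∈{5,6}] 5 has one home in box 3: r1c8 ⇒ r1c8=5.
Step 7. [r6c4∈{2,3,4}] 2 has one home in col 4: r6c4, so r6c4=2.
Step 8. [r6c8∈{1}] only 1 remains possible at r6c8. So r6c8=1.
Step 9. [r9c3∈{5,8}] r9c3 is the only open cell in row 9 admitting 5, so r9c3=5.
Step 10. [r9c8∈{7,8}] 8 has one home in row 9: r9c8. So r9c8=8.
Step 11. [r9c4∈{6,7}] across row 9, 6 lands solely at r9c4 ⇒ r9c4=6.
Step 12. [r7c7∈{5}] nothing but 5 survives at r7c7, so r7c7=5.
Step 13. [r6c7∈{4}] only 4 remains possible at r6c7 ⇒ r6c7=4.
Step 14. [r3c4∈{3,7}] 3 has one home in row 3: r3c4. So r3c4=3.
Step 15. [r4c9∈{7}] r4c9's peers cover all but 7 ⇒ r4c9=7.
Step 16. [r3c9∈{1,9}] r3c9 is the only open cell in row 3 admitting 9 ⇒ r3c9=9.
Step 17. [r5c6∈{3}] r5c6's peers cover all but 3, so r5c6=3.
Step 18. [r6c9∈{5}] r6c9's peers cover all but 5. So r6c9=5.
Step 19. [r7c5∈{2}] only 2 remains possible at r7c5. So r7c5=2.
Step 20. [r7c8∈{7}] r7c8 is down to just 7 ⇒ r7c8=7.
Step 21. [r4c3∈{6}] only 6 remains possible at r4c3, so r4c3=6.
Step 22. [r1c2∈{8}] nothing but 8 survives at r1c2 ⇒ r1c2=8.
Step 23. [r8c9∈{1}] r8c9 has the single candidate 1. So r8c9=1.
Step 24. [r2c5∈{5}] r2c5 is down to just 5, so r2c5=5.
Step 25. [r3c8∈{6}] only 6 remains possible at r3c8, so r3c8=6.
Step 26. [r2c4∈{7}] r2c4 is down to just 7, so r2c4=7.
Step 27. [r5c2∈{4}] r5c2 is down to just 4 ⇒ r5c2=4.
Step 28. [r3c1∈{2}] only 2 remains possible at r3c1, so r3c1=2.
Step 29. [r4c7∈{8}] r4c7 is down to just 8. So r4c7=8.
Step 30. [r6c3∈{3}] nothing but 3 survives at r6c3. So r6c3=3.
Step 31. [r3c7∈{1}] r3c7's peers cover all but 1, so r3c7=1.
Step 32. [r6c2∈{9}] only 9 remains possible at r6c2. So r6c2=9.
Step 33. [r7c9∈{3}] r7c9's peers cover all but 3. So r7c9=3.
Step 34. [r9c1∈{1}] only 1 remains possible at r9c1 ⇒ r9c1=1.
Step 35. [r7c3∈{8}] r7c3 is down to just 8. So r7c3=8.
Step 36. [r4c6∈{9}] r4c6 is down to just 9 ⇒ r4c6=9.
Step 37. [r3c3∈{7}] r3c3's peers cover all but 7. So r3c3=7.
Step 38. [r1c5∈{6}] r1c5 has the single candidate 6, so r1c5=6.
Step 39. [r9c6∈{7}] only 7 remains possible at r9c6, so r9c6=7.
Step 40. [r5c8∈{2}] nothing but 2 survives at r5c8, so r5c8=2.
Step 41. [r4c4∈{4}] r4c4 is down to just 4 ⇒ r4c4=4.

Answer: 3 8 4 9 6 1 7 5 2 / 6 1 9 7 5 2 3 4 8 / 2 5 7 3 4 8 1 6 9 / 5 2 6 4 1 9 8 3 7 / 7 4 1 5 8 3 9 2 6 / 8 9 3 2 7 6 4 1 5 / 9 6 8 1 2 4 5 7 3 / 4 7 2 8 3 5 6 9 1 / 1 3 5 6 9 7 2 8 4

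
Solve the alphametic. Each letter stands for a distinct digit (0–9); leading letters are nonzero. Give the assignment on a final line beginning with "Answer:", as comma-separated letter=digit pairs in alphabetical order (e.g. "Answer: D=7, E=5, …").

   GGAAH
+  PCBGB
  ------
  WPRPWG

Step 1. [W] adding two 5-digit numbers gives at most 5+1 digits, and here it does — W is that final carry and must be 1. So W=1.
Step 2. [col 1: H + B ≡ G (mod 10)] several values work for G in column 1 (H + B ≡ G (mod 10), carry-in 0); try G=9. So G=9.
Step 3. [col 1: H + B ≡ G (mod 10)] B=5 is one option consistent with column 1 (H + B ≡ G (mod 10), carry-in 0) — take it ⇒ B=5.
Step 4. [col 1: H + B ≡ G (mod 10)] column 1: given B=5, G=9, carry-in 0, and digits 1,5,9 already taken and all letters distinct, H+B≡G (mod 10) forces H=4 ⇒ H=4.
Step 5. [col 2: A + G ≡ W (mod 10)] in column 2 we have A+G≡W with carry-in 0; given G=9, W=1 and digits 1,4,5,9 already taken and all letters distinct, that pins A to 2, so A=2.
Step 6. [col 3: A + B ≡ P (mod 10)] column 3: given A=2, B=5, carry-in 1, and digits 1,2,4,5,9 already taken and all letters distinct, A+B≡P (mod 10) forces P=8 ⇒ P=8.
Step 7. [col 4: G + C ≡ R (mod 10)] column 4 reads G+C+carry(0)=R with G=9; with digits 1,2,4,5,8,9 already taken and all letters distinct, the only value for C is 7, so C=7.
Step 8. [col 4: G + C ≡ R (mod 10)] column 4 reads G+C+carry(0)=R with G=9, C=7; with digits 1,2,4,5,7,8,9 already taken and all letters distinct, the only value for R is 6, so R=6.

Answer: A=2, B=5, C=7, G=9, H=4, P=8, R=6, W=1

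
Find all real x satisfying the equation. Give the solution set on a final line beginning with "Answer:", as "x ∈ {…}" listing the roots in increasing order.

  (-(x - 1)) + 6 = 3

Step 1. [(-(x - 1)) + 6 = 3] 6 comes off first (subtract 6). So sub: -(x - 1) = -3.
Step 2. [-(x - 1) = -3] leading − — multiply by −1 ⇒ neg: x - 1 = 3.
Step 3. [x - 1 = 3] add 1: x sits inside (… - 1). So sub: x = 4.

Answer: x ∈ {4}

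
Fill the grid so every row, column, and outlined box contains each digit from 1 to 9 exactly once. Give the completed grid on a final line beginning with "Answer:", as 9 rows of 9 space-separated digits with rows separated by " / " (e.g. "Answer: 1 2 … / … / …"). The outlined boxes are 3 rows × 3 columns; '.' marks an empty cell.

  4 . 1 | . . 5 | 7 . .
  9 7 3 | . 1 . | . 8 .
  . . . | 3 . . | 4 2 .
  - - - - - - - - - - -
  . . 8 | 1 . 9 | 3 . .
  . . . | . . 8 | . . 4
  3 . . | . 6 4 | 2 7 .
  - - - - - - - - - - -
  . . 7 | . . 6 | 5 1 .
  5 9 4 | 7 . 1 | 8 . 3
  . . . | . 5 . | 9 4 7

Step 1. [r1c2∈{2,6,8}] r1c2 is the only open cell in box 1 admitting 2, so r1c2=2.
Step 2. [r2c7∈{6}] only 6 remains possible at r2c7. So r2c7=6.
Step 3. [r8c5∈{2}] r8c5 has the single candidate 2, so r8c5=2.
Step 4. [r4c1∈{2,6,7}] r4c1 is the only open cell in row 4 admitting 2, so r4c1=2.
Step 5. [r7c1∈{8}] r7c1's peers cover all but 8, so r7c1=8.
Step 6. [r1c9∈{9}] r1c9's peers cover all but 9. So r1c9=9.
Step 7. [r4c9∈{5,6}] across col 9, 6 lands solely at r4c9, so r4c9=6.
Step 8. [r3c1∈{6}] r3c1's peers cover all but 6. So r3c1=6.
Step 9. [r6c4∈{5}] only 5 remains possible at r6c4, so r6c4=5.
Step 10. [r6c2∈{1}] only 1 remains possible at r6c2. So r6c2=1.
Step 11. [r3c5∈{7,8,9}] r3c5 is the only open cell in row 3 admitting 9 ⇒ r3c5=9.
Step 12. [r3c3∈{5}] r3c3's peers cover all but 5, so r3c3=5.
Step 13. [r5c8∈{5,9}] 9 has one home in col 8: r5c8. So r5c8=9.
Step 14. [r5c2∈{5,6}] 5 has one home in row 5: r5c2. So r5c2=5.
Step 15. [r9c2∈{3,6}] col 2 places 6 nowhere but r9c2 ⇒ r9c2=6.
Step 16. [r7c5∈{3,4}] 4 has one home in col 5: r7c5, so r7c5=4.
Step 17. [r5c4∈{2}] r5c4's peers cover all but 2, so r5c4=2.
Step 18. [r4c5∈{7}] r4c5 has the single candidate 7, so r4c5=7.
Step 19. [r1c4∈{6,8}] in row 1, 6 fits only at r1c4 ⇒ r1c4=6.
Step 20. [r7c2∈{3}] only 3 remains possible at r7c2 ⇒ r7c2=3.
Step 21. [r1c5∈{8}] r1c5 is down to just 8. So r1c5=8.
Step 22. [r2c9∈{5}] r2c9's peers cover all but 5. So r2c9=5.
Step 23. [r3c2∈{8}] r3c2 is down to just 8. So r3c2=8.
Step 24. [r3c9∈{1}] nothing but 1 survives at r3c9, so r3c9=1.
Step 25. [r1c8∈{3}] r1c8 has the single candidate 3, so r1c8=3.
Step 26. [r4c2∈{4}] r4c2 is down to just 4 ⇒ r4c2=4.
Step 27. [r5c3∈{6}] nothing but 6 survives at r5c3. So r5c3=6.
Step 28. [r9c4∈{8}] nothing but 8 survives at r9c4. So r9c4=8.
Step 29. [r7c9∈{2}] r7c9's peers cover all but 2. So r7c9=2.
Step 30. [r2c6∈{2}] r2c6 is down to just 2. So r2c6=2.
Step 31. [r5c1∈{7}] only 7 remains possible at r5c1, so r5c1=7.
Step 32. [r4c8∈{5}] r4c8 has the single candidate 5, so r4c8=5.
Step 33. [r9c3∈{2}] r9c3's peers cover all but 2. So r9c3=2.
Step 34. [r9c1∈{1}] r9c1 is down to just 1 ⇒ r9c1=1.
Step 35. [r6c3∈{9}] r6c3's peers cover all but 9, so r6c3=9.
Step 36. [r6c9∈{8}] nothing but 8 survives at r6c9, so r6c9=8.
Step 37. [r8c8∈{6}] r8c8 is down to just 6. So r8c8=6.
Step 38. [r2c4∈{4}] nothing but 4 survives at r2c4, so r2c4=4.
Step 39. [r9c6∈{3}] r9c6 is down to just 3. So r9c6=3.
Step 40. [r7c4∈{9}] only 9 remains possible at r7c4, so r7c4=9.
Step 41. [r5c5∈{3}] only 3 remains possible at r5c5. So r5c5=3.
Step 42. [r5c7∈{1}] nothing but 1 survives at r5c7, so r5c7=1.
Step 43. [r3c6∈{7}] r3c6's peers cover all but 7. So r3c6=7.

Answer: 4 2 1 6 8 5 7 3 9 / 9 7 3 4 1 2 6 8 5 / 6 8 5 3 9 7 4 2 1 / 2 4 8 1 7 9 3 5 6 / 7 5 6 2 3 8 1 9 4 / 3 1 9 5 6 4 2 7 8 / 8 3 7 9 4 6 5 1 2 / 5 9 4 7 2 1 8 6 3 / 1 6 2 8 5 3 9 4 7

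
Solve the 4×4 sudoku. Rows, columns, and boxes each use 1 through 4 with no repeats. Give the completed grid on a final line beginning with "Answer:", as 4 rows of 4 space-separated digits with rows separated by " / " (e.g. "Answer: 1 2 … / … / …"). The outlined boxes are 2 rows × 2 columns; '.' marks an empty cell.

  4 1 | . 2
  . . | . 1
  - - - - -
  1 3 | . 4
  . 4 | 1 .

Step 1. [r2c1∈{2,3}] r2c1 is the only open cell in col 1 admitting 3, so r2c1=3.
Step 2. [r1c3∈{3}] nothing but 3 survives at r1c3. So r1c3=3.
Step 3. [r4c1∈{2}] only 2 remains possible at r4c1 ⇒ r4c1=2.
Step 4. [r3c3∈{2}] r3c3's peers cover all but 2, so r3c3=2.
Step 5. [r2c3∈{4}] r2c3 has the single candidate 4 ⇒ r2c3=4.
Step 6. [r2c2∈{2}] r2c2's peers cover all but 2. So r2c2=2.
Step 7. [r4c4∈{3}] r4c4 is down to just 3 ⇒ r4c4=3.

Answer: 4 1 3 2 / 3 2 4 1 / 1 3 2 4 / 2 4 1 3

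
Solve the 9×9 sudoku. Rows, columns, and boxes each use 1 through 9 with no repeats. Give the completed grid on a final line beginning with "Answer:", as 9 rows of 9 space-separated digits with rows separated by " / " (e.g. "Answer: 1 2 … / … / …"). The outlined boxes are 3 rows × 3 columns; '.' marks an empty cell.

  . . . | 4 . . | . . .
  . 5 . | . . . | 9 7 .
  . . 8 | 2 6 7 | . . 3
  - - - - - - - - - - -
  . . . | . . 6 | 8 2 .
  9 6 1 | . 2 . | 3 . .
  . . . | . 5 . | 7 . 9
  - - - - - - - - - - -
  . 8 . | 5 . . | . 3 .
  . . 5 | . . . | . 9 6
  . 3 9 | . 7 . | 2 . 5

Step 1. [r1c6∈{1,3,5,8,9}] col 6 places 5 nowhere but r1c6. So r1c6=5.
Step 2. [r5c9∈{4}] only 4 remains possible at r5c9 ⇒ r5c9=4.
Step 3. [r4c9∈{1}] r4c9 has the single candidate 1, so r4c9=1.
Step 4. [r1c5∈{1,3,8,9}] r1c5 is the only open cell in box 2 admitting 9. So r1c5=9.
Step 5. [r5c6∈{8}] r5c6 is down to just 8. So r5c6=8.
Step 6. [r1c7∈{1,6}] r1c7 is the only open cell in col 7 admitting 6, so r1c7=6.
Step 7. [r9c8∈{1,4,8}] box 9 places 8 nowhere but r9c8. So r9c8=8.
Step 8. [r3c8∈{1,4,5}] across col 8, 4 lands solely at r3c8 ⇒ r3c8=4.
Step 9. [r3c1∈{1}] only 1 remains possible at r3c1 ⇒ r3c1=1.
Step 10. [r8c2∈{1,2,4,7}] 1 has one home in col 2: r8c2. So r8c2=1.
Step 11. [r8c1∈{2,4,7}] r8c1 is the only open cell in row 8 admitting 7 ⇒ r8c1=7.
Step 12. [r8c7∈{4}] only 4 remains possible at r8c7. So r8c7=4.
Step 13. [r7c6∈{1,2,4,9}] row 7 places 9 nowhere but r7c6 ⇒ r7c6=9.
Step 14. [r6c1∈{2,3,4,8}] 8 has one home in row 6: r6c1, so r6c1=8.
Step 15. [r4c4∈{3,7,9}] row 4 places 9 nowhere but r4c4. So r4c4=9.
Step 16. [r4c1∈{3,4,5}] r4c1 is the only open cell in row 4 admitting 5, so r4c1=5.
Step 17. [r9c4∈{1,6}] across col 4, 6 lands solely at r9c4 ⇒ r9c4=6.
Step 18. [r9c1∈{4}] only 4 remains possible at r9c1, so r9c1=4.
Step 19. [r6c6∈{1,3,4}] col 6 places 4 nowhere but r6c6, so r6c6=4.
Step 20. [r4c5∈{3}] nothing but 3 survives at r4c5, so r4c5=3.
Step 21. [r2c3∈{2,3,4,6}] 4 has one home in row 2: r2c3, so r2c3=4.
Step 22. [r2c1∈{2,3,6}] row 2 places 6 nowhere but r2c1, so r2c1=6.
Step 23. [r2c9∈{2,8}] 2 has one home in row 2: r2c9. So r2c9=2.
Step 24. [r9c6∈{1}] r9c6 has the single candidate 1, so r9c6=1.
Step 25. [r4c3∈{7}] r4c3 is down to just 7 ⇒ r4c3=7.
Step 26. [r2c6∈{3}] nothing but 3 survives at r2c6, so r2c6=3.
Step 27. [r1c1∈{2,3}] col 1 places 3 nowhere but r1c1, so r1c1=3.
Step 28. [r1c3∈{2}] r1c3 is down to just 2 ⇒ r1c3=2.
Step 29. [r2c5∈{1,8}] across col 5, 1 lands solely at r2c5 ⇒ r2c5=1.
Step 30. [r8c5∈{8}] r8c5's peers cover all but 8. So r8c5=8.
Step 31. [r7c3∈{6}] nothing but 6 survives at r7c3 ⇒ r7c3=6.
Step 32. [r6c2∈{2}] only 2 remains possible at r6c2. So r6c2=2.
Step 33. [r1c8∈{1}] only 1 remains possible at r1c8, so r1c8=1.
Step 34. [r7c1∈{2}] r7c1's peers cover all but 2. So r7c1=2.
Step 35. [r7c9∈{7}] r7c9's peers cover all but 7. So r7c9=7.
Step 36. [r5c4∈{7}] r5c4 is down to just 7, so r5c4=7.
Step 37. [r2c4∈{8}] r2c4's peers cover all but 8, so r2c4=8.
Step 38. [r6c3∈{3}] r6c3 is down to just 3. So r6c3=3.
Step 39. [r3c7∈{5}] r3c7 has the single candidate 5, so r3c7=5.
Step 40. [r6c8∈{6}] only 6 remains possible at r6c8. So r6c8=6.
Step 41. [r8c6∈{2}] only 2 remains possible at r8c6, so r8c6=2.
Step 42. [r7c7∈{1}] r7c7 is down to just 1 ⇒ r7c7=1.
Step 43. [r6c4∈{1}] only 1 remains possible at r6c4. So r6c4=1.
Step 44. [r5c8∈{5}] only 5 remains possible at r5c8 ⇒ r5c8=5.
Step 45. [r8c4∈{3}] only 3 remains possible at r8c4, so r8c4=3.
Step 46. [r1c2∈{7}] r1c2's peers cover all but 7 ⇒ r1c2=7.
Step 47. [r4c2∈{4}] r4c2 has the single candidate 4 ⇒ r4c2=4.
Step 48. [r3c2∈{9}] nothing but 9 survives at r3c2 ⇒ r3c2=9.
Step 49. [r7c5∈{4}] only 4 remains possible at r7c5 ⇒ r7c5=4.
Step 50. [r1c9∈{8}] only 8 remains possible at r1c9 ⇒ r1c9=8.

Answer: 3 7 2 4 9 5 6 1 8 / 6 5 4 8 1 3 9 7 2 / 1 9 8 2 6 7 5 4 3 / 5 4 7 9 3 6 8 2 1 / 9 6 1 7 2 8 3 5 4 / 8 2 3 1 5 4 7 6 9 / 2 8 6 5 4 9 1 3 7 / 7 1 5 3 8 2 4 9 6 / 4 3 9 6 7 1 2 8 5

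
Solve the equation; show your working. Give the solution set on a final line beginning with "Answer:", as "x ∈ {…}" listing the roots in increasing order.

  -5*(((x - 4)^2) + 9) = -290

Step 1. [-5*(((x - 4)^2) + 9) = -290] divide by the outer -5. So div: ((x - 4)^2) + 9 = 58.
Step 2. [((x - 4)^2) + 9 = 58] 9 comes off first (subtract 9). So sub: (x - 4)^2 = 49.
Step 3. [(x - 4)^2 = 49] 49 ≥ 0, LHS is (·)² — take ±√ ⇒ sqrt: x - 4 = 7 or -7.
Step 4. [x - 4 = 7 or -7] -4 is outermost — add 4 both sides. So sub: x = 11 or -3.

Answer: x ∈ {-3, 11}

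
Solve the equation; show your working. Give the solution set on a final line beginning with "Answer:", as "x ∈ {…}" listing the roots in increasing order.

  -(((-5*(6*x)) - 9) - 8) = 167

Step 1. [-(((-5*(6*x)) - 9) - 8) = 167] leading − — multiply by −1 ⇒ neg: ((-5*(6*x)) - 9) - 8 = -167.
Step 2. [((-5*(6*x)) - 9) - 8 = -167] -8 is outermost — add 8 both sides, so sub: (-5*(6*x)) - 9 = -159.
Step 3. [(-5*(6*x)) - 9 = -159] 9 comes off first (add 9), so sub: -5*(6*x) = -150.
Step 4. [-5*(6*x) = -150] LHS = -5·(…); ÷-5 both sides, so div: 6*x = 30.
Step 5. [6*x = 30] 6·(inner) — divide through by 6, so div: x = 5.

Answer: x ∈ {5}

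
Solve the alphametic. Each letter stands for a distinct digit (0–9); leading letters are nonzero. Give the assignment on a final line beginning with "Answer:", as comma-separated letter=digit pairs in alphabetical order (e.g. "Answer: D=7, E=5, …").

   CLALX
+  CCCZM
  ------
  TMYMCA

Step 1. [col 1: X + M ≡ A (mod 10)] several values work for X in column 1 (X + M ≡ A (mod 10), carry-in 0); try X=2 ⇒ X=2.
Step 2. [T] adding two 5-digit numbers gives at most 5+1 digits, and here it does — T is that final carry and must be 1, so T=1.
Step 3. [col 1: X + M ≡ A (mod 10)] column 1 (X + M ≡ A (mod 10), carry-in 0) doesn't pin A yet; pick A=9 and continue ⇒ A=9.
Step 4. [col 1: X + M ≡ A (mod 10)] column 1 reads X+M+carry(0)=A with X=2, A=9; with digits 1,2,9 already taken and all letters distinct, the only value for M is 7 ⇒ M=7.
Step 5. [col 2: L + Z ≡ C (mod 10)] column 2 (L + Z ≡ C (mod 10), carry-in 0) doesn't pin C yet; pick C=8 and continue ⇒ C=8.
Step 6. [col 2: L + Z ≡ C (mod 10)] no forcing yet in column 2 (carry-in 0); L=5 is free and consistent — try it ⇒ L=5.
Step 7. [col 2: L + Z ≡ C (mod 10)] in column 2 we have L+Z≡C with carry-in 0; given L=5, C=8 and digits 1,2,5,7,8,9 already taken and all letters distinct, that pins Z to 3 ⇒ Z=3.
Step 8. [col 4: L + C ≡ Y (mod 10)] column 4 reads L+C+carry(1)=Y with L=5, C=8; with digits 1,2,3,5,7,8,9 already taken and all letters distinct, the only value for Y is 4 ⇒ Y=4.

Answer: A=9, C=8, L=5, M=7, T=1, X=2, Y=4, Z=3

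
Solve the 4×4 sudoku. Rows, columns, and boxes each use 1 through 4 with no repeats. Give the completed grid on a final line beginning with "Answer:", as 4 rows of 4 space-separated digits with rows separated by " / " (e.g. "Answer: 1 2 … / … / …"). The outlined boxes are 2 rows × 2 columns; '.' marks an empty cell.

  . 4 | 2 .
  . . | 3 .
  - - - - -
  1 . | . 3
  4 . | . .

Step 1. [r3c2∈{2}] nothing but 2 survives at r3c2. So r3c2=2.
Step 2. [r1c4∈{1}] only 1 remains possible at r1c4. So r1c4=1.
Step 3. [r2c2∈{1}] r2c2 has the single candidate 1. So r2c2=1.
Step 4. [r3c3∈{4}] r3c3's peers cover all but 4. So r3c3=4.
Step 5. [r2c1∈{2}] nothing but 2 survives at r2c1 ⇒ r2c1=2.
Step 6. [r4c2∈{3}] nothing but 3 survives at r4c2, so r4c2=3.
Step 7. [r4c4∈{2}] only 2 remains possible at r4c4 ⇒ r4c4=2.
Step 8. [r2c4∈{4}] r2c4 is down to just 4, so r2c4=4.
Step 9. [r4c3∈{1}] r4c3 is down to just 1, so r4c3=1.
Step 10. [r1c1∈{3}] r1c1 is down to just 3 ⇒ r1c1=3.

Answer: 3 4 2 1 / 2 1 3 4 / 1 2 4 3 / 4 3 1 2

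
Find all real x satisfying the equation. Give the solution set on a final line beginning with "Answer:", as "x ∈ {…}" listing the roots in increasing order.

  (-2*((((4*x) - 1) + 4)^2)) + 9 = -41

Step 1. [(-2*((((4*x) - 1) + 4)^2)) + 9 = -41] 9 comes off first (subtract 9), so sub: -2*((((4*x) - 1) + 4)^2) = -50.
Step 2. [-2*((((4*x) - 1) + 4)^2) = -50] -2·(inner) — divide through by -2. So div: (((4*x) - 1) + 4)^2 = 25.
Step 3. [(((4*x) - 1) + 4)^2 = 25] 25 ≥ 0, LHS is (·)² — take ±√. So sqrt: ((4*x) - 1) + 4 = 5 or -5.
Step 4. [((4*x) - 1) + 4 = 5 or -5] the outer +4 inverts by subtracting 4, so sub: (4*x) - 1 = 1 or -9.
Step 5. [(4*x) - 1 = 1 or -9] -1 is outermost — add 1 both sides. So sub: 4*x = 2 or -8.
Step 6. [4*x = 2 or -8] 4·(inner) — divide through by 4, so div: x = 1/2 or -2.

Answer: x ∈ {-2, 1/2}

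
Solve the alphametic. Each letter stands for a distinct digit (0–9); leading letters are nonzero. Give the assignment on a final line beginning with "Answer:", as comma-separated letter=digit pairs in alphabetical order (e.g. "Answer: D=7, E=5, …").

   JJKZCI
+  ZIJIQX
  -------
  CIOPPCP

Step 1. [col 1: I + X ≡ P (mod 10)] no forcing yet in column 1 (carry-in 0); P=2 is free and consistent — try it ⇒ P=2.
Step 2. [col 1: I + X ≡ P (mod 10)] no forcing yet in column 1 (carry-in 0); X=7 is free and consistent — try it ⇒ X=7.
Step 3. [C] C is the leading digit of a 7-digit sum of two 6-digit numbers; the final carry is exactly 1 ⇒ C=1.
Step 4. [col 1: I + X ≡ P (mod 10)] column 1 reads I+X+carry(0)=P with X=7, P=2; with digits 1,2,7 already taken and all letters distinct, the only value for I is 5, so I=5.
Step 5. [col 2: C + Q ≡ C (mod 10)] in column 2 we have C+Q≡C with carry-in 1; given C=1 and digits 1,2,5,7 already taken and all letters distinct, that pins Q to 9, so Q=9.
Step 6. [col 3: Z + I ≡ P (mod 10)] column 3 reads Z+I+carry(1)=P with I=5, P=2; with digits 1,2,5,7,9 already taken and all letters distinct, the only value for Z is 6 ⇒ Z=6.
Step 7. [col 4: K + J ≡ P (mod 10)] column 4 (K + J ≡ P (mod 10), carry-in 1) doesn't pin K yet; pick K=3 and continue ⇒ K=3.
Step 8. [col 4: K + J ≡ P (mod 10)] column 4: given K=3, P=2, carry-in 1, and digits 1,2,3,5,6,7,9 already taken and all letters distinct, K+J≡P (mod 10) forces J=8, so J=8.
Step 9. [col 5: J + I ≡ O (mod 10)] from column 5 (J=8, I=5, carry-in 1, digits 1,2,3,5,6,7,8,9 already taken and all letters distinct): O must equal 4 ⇒ O=4.

Answer: C=1, I=5, J=8, K=3, O=4, P=2, Q=9, X=7, Z=6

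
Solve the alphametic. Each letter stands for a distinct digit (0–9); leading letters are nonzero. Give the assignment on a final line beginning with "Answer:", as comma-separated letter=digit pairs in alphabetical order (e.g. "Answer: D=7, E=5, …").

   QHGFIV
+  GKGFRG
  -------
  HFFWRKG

Step 1. [col 1: V + G ≡ G (mod 10)] from column 1 (nothing yet, carry-in 0, all letters distinct, none taken yet): V must equal 0. So V=0.
Step 2. [col 1: V + G ≡ G (mod 10)] no forcing yet in column 1 (carry-in 0); G=4 is free and consistent — try it ⇒ G=4.
Step 3. [H] adding two 6-digit numbers gives at most 6+1 digits, and here it does — H is that final carry and must be 1, so H=1.
Step 4. [col 2: I + R ≡ K (mod 10)] several values work for I in column 2 (I + R ≡ K (mod 10), carry-in 0); try I=5 ⇒ I=5.
Step 5. [col 2: I + R ≡ K (mod 10)] no forcing yet in column 2 (carry-in 0); K=2 is free and consistent — try it. So K=2.
Step 6. [col 2: I + R ≡ K (mod 10)] in column 2 we have I+R≡K with carry-in 0; given I=5, K=2 and digits 0,1,2,4,5 already taken and all letters distinct, that pins R to 7, so R=7.
Step 7. [col 3: F + F ≡ R (mod 10)] several values work for F in column 3 (F + F ≡ R (mod 10), carry-in 1); try F=3 ⇒ F=3.
Step 8. [col 4: G + G ≡ W (mod 10)] in column 4 we have G+G≡W with carry-in 0; given G=4 and digits 0,1,2,3,4,5,7 already taken and all letters distinct, that pins W to 8, so W=8.
Step 9. [col 6: Q + G ≡ F (mod 10)] in column 6 we have Q+G≡F with carry-in 0; given G=4, F=3 and digits 0,1,2,3,4,5,7,8 already taken and all letters distinct, that pins Q to 9 ⇒ Q=9.

Answer: F=3, G=4, H=1, I=5, K=2, Q=9, R=7, V=0, W=8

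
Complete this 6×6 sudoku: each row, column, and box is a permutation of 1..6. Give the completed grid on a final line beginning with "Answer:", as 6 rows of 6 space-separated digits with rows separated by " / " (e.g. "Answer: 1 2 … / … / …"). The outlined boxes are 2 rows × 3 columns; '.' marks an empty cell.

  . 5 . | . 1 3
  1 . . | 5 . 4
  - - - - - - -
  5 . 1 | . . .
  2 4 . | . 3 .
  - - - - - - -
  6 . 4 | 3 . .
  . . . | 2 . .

Step 1. [r4c3∈{6}] r4c3's peers cover all but 6. So r4c3=6.
Step 2. [r2c5∈{2,6}] across box 2, 2 lands solely at r2c5. So r2c5=2.
Step 3. [r5c5∈{5}] nothing but 5 survives at r5c5. So r5c5=5.
Step 4. [r5c6∈{1}] nothing but 1 survives at r5c6, so r5c6=1.
Step 5. [r6c5∈{4,6}] r6c5 is the only open cell in row 6 admitting 4, so r6c5=4.
Step 6. [r2c3∈{3}] nothing but 3 survives at r2c3, so r2c3=3.
Step 7. [r3c5∈{6}] r3c5's peers cover all but 6. So r3c5=6.
Step 8. [r6c2∈{1,3}] r6c2 is the only open cell in row 6 admitting 1, so r6c2=1.
Step 9. [r6c6∈{6}] r6c6 has the single candidate 6, so r6c6=6.
Step 10. [r5c2∈{2}] r5c2 has the single candidate 2 ⇒ r5c2=2.
Step 11. [r4c4∈{1}] r4c4 has the single candidate 1, so r4c4=1.
Step 12. [r3c6∈{2}] nothing but 2 survives at r3c6, so r3c6=2.
Step 13. [r4c6∈{5}] r4c6 is down to just 5. So r4c6=5.
Step 14. [r3c4∈{4}] only 4 remains possible at r3c4, so r3c4=4.
Step 15. [r1c1∈{4}] r1c1 is down to just 4, so r1c1=4.
Step 16. [r1c3∈{2}] nothing but 2 survives at r1c3 ⇒ r1c3=2.
Step 17. [r6c3∈{5}] r6c3 is down to just 5. So r6c3=5.
Step 18. [r3c2∈{3}] nothing but 3 survives at r3c2. So r3c2=3.
Step 19. [r2c2∈{6}] r2c2's peers cover all but 6. So r2c2=6.
Step 20. [r1c4∈{6}] only 6 remains possible at r1c4, so r1c4=6.
Step 21. [r6c1∈{3}] r6c1 has the single candidate 3 ⇒ r6c1=3.

Answer: 4 5 2 6 1 3 / 1 6 3 5 2 4 / 5 3 1 4 6 2 / 2 4 6 1 3 5 / 6 2 4 3 5 1 / 3 1 5 2 4 6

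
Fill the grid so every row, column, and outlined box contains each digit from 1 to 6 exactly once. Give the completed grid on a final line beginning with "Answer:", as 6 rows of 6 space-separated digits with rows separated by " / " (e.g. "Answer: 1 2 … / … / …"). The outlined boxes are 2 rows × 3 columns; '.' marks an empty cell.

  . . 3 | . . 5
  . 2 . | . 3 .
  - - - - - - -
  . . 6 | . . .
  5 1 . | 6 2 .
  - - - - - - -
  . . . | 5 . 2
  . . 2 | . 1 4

Step 1. [r4c3∈{4}] only 4 remains possible at r4c3. So r4c3=4.
Step 2. [r3c2∈{3}] r3c2 has the single candidate 3 ⇒ r3c2=3.
Step 3. [r5c1∈{1,3,4,6}] in row 5, 3 fits only at r5c1 ⇒ r5c1=3.
Step 4. [r6c1∈{6}] only 6 remains possible at r6c1, so r6c1=6.
Step 5. [r1c4∈{1,2,4}] in row 1, 2 fits only at r1c4 ⇒ r1c4=2.
Step 6. [r1c1∈{1,4}] r1c1 is the only open cell in row 1 admitting 1, so r1c1=1.
Step 7. [r1c2∈{4,6}] col 2 places 6 nowhere but r1c2. So r1c2=6.
Step 8. [r1c5∈{4}] only 4 remains possible at r1c5, so r1c5=4.
Step 9. [r2c4∈{1}] r2c4's peers cover all but 1 ⇒ r2c4=1.
Step 10. [r2c3∈{5}] only 5 remains possible at r2c3. So r2c3=5.
Step 11. [r2c6∈{6}] r2c6 has the single candidate 6 ⇒ r2c6=6.
Step 12. [r4c6∈{3}] nothing but 3 survives at r4c6. So r4c6=3.
Step 13. [r5c2∈{4}] nothing but 4 survives at r5c2 ⇒ r5c2=4.
Step 14. [r5c5∈{6}] only 6 remains possible at r5c5, so r5c5=6.
Step 15. [r3c5∈{5}] r3c5's peers cover all but 5, so r3c5=5.
Step 16. [r3c6∈{1}] r3c6's peers cover all but 1, so r3c6=1.
Step 17. [r6c4∈{3}] nothing but 3 survives at r6c4 ⇒ r6c4=3.
Step 18. [r3c1∈{2}] only 2 remains possible at r3c1. So r3c1=2.
Step 19. [r3c4∈{4}] r3c4's peers cover all but 4 ⇒ r3c4=4.
Step 20. [r2c1∈{4}] only 4 remains possible at r2c1, so r2c1=4.
Step 21. [r5c3∈{1}] only 1 remains possible at r5c3, so r5c3=1.
Step 22. [r6c2∈{5}] r6c2 is down to just 5, so r6c2=5.

Answer: 1 6 3 2 4 5 / 4 2 5 1 3 6 / 2 3 6 4 5 1 / 5 1 4 6 2 3 / 3 4 1 5 6 2 / 6 5 2 3 1 4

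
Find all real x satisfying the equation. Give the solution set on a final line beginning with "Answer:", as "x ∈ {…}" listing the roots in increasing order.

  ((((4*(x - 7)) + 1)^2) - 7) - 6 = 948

Step 1. [((((4*(x - 7)) + 1)^2) - 7) - 6 = 948] -6 is outermost — add 6 both sides ⇒ sub: (((4*(x - 7)) + 1)^2) - 7 = 954.
Step 2. [(((4*(x - 7)) + 1)^2) - 7 = 954] add 7: x sits inside (… - 7), so sub: ((4*(x - 7)) + 1)^2 = 961.
Step 3. [((4*(x - 7)) + 1)^2 = 961] 961 ≥ 0, LHS is (·)² — take ±√. So sqrt: (4*(x - 7)) + 1 = 31 or -31.
Step 4. [(4*(x - 7)) + 1 = 31 or -31] peel the +1: subtract 1 from each side ⇒ sub: 4*(x - 7) = 30 or -32.
Step 5. [4*(x - 7) = 30 or -32] leading coefficient 4: divide by 4 ⇒ div: x - 7 = 15/2 or -8.
Step 6. [x - 7 = 15/2 or -8] -7 is outermost — add 7 both sides. So sub: x = 29/2 or -1.

Answer: x ∈ {-1, 29/2}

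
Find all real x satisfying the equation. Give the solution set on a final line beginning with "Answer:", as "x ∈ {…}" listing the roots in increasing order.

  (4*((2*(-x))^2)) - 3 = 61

Step 1. [(4*((2*(-x))^2)) - 3 = 61] peel the -3: add 3 from each side. So sub: 4*((2*(-x))^2) = 64.
Step 2. [4*((2*(-x))^2) = 64] divide by the outer 4. So div: (2*(-x))^2 = 16.
Step 3. [(2*(-x))^2 = 16] 16 ≥ 0, LHS is (·)² — take ±√ ⇒ sqrt: 2*(-x) = 4 or -4.
Step 4. [2*(-x) = 4 or -4] divide by the outer 2. So div: -x = 2 or -2.
Step 5. [-x = 2 or -2] LHS negated; negate both sides ⇒ neg: x = -2 or 2.

Answer: x ∈ {-2, 2}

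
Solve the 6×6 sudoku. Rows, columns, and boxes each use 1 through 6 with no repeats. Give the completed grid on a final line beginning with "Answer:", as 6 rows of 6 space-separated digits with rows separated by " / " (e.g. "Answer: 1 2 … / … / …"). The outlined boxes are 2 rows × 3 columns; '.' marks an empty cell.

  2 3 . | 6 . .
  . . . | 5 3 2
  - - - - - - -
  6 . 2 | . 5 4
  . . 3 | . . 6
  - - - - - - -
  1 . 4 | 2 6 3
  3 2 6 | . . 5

Step 1. [r4c4∈{1}] only 1 remains possible at r4c4. So r4c4=1.
Step 2. [r2c3∈{1}] r2c3's peers cover all but 1. So r2c3=1.
Step 3. [r4c1∈{4,5}] 5 has one home in col 1: r4c1, so r4c1=5.
Step 4. [r6c5∈{1,4}] r6c5 is the only open cell in row 6 admitting 1, so r6c5=1.
Step 5. [r2c2∈{4,6}] row 2 places 6 nowhere but r2c2 ⇒ r2c2=6.
Step 6. [r2c1∈{4}] r2c1's peers cover all but 4, so r2c1=4.
Step 7. [r1c3∈{5}] r1c3 is down to just 5 ⇒ r1c3=5.
Step 8. [r4c2∈{4}] nothing but 4 survives at r4c2, so r4c2=4.
Step 9. [r4c5∈{2}] r4c5's peers cover all but 2, so r4c5=2.
Step 10. [r5c2∈{5}] nothing but 5 survives at r5c2, so r5c2=5.
Step 11. [r1c6∈{1}] nothing but 1 survives at r1c6, so r1c6=1.
Step 12. [r3c2∈{1}] r3c2 has the single candidate 1. So r3c2=1.
Step 13. [r6c4∈{4}] r6c4 has the single candidate 4, so r6c4=4.
Step 14. [r1c5∈{4}] nothing but 4 survives at r1c5. So r1c5=4.
Step 15. [r3c4∈{3}] r3c4 has the single candidate 3. So r3c4=3.

Answer: 2 3 5 6 4 1 / 4 6 1 5 3 2 / 6 1 2 3 5 4 / 5 4 3 1 2 6 / 1 5 4 2 6 3 / 3 2 6 4 1 5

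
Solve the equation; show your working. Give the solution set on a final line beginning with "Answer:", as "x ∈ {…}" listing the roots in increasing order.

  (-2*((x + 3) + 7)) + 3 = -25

Step 1. [(-2*((x + 3) + 7)) + 3 = -25] the outer +3 inverts by subtracting 3. So sub: -2*((x + 3) + 7) = -28.
Step 2. [-2*((x + 3) + 7) = -28] LHS = -2·(…); ÷-2 both sides ⇒ div: (x + 3) + 7 = 14.
Step 3. [(x + 3) + 7 = 14] +7 is outermost — subtract 7 both sides, so sub: x + 3 = 7.
Step 4. [x + 3 = 7] +3 is outermost — subtract 3 both sides, so sub: x = 4.

Answer: x ∈ {4}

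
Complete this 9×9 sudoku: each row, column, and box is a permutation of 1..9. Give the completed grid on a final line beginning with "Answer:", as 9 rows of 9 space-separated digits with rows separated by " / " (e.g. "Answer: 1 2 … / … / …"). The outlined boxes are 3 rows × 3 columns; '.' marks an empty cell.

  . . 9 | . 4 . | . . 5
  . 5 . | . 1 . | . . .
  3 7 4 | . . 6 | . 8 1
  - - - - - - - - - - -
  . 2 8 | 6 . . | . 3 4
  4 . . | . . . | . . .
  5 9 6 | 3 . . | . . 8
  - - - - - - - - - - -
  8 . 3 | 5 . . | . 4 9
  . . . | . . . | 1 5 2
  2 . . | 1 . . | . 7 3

Step 1. [r7c7∈{6}] r7c7 has the single candidate 6. So r7c7=6.
Step 2. [r8c4∈{4,7,8,9}] r8c4 is the only open cell in col 4 admitting 4 ⇒ r8c4=4.
Step 3. [r8c5∈{3,6,7,8,9}] across col 5, 3 lands solely at r8c5. So r8c5=3.
Step 4. [r8c6∈{7,8,9}] row 8 places 8 nowhere but r8c6. So r8c6=8.
Step 5. [r2c4∈{2,7,8,9}] row 2 places 8 nowhere but r2c4. So r2c4=8.
Step 6. [r5c3∈{1,7}] 1 has one home in col 3: r5c3, so r5c3=1.
Step 7. [r2c1∈{6}] only 6 remains possible at r2c1. So r2c1=6.
Step 8. [r2c9∈{7}] r2c9's peers cover all but 7, so r2c9=7.
Step 9. [r9c6∈{9}] only 9 remains possible at r9c6. So r9c6=9.
Step 10. [r5c5∈{2,5,7,8,9}] 8 has one home in row 5: r5c5 ⇒ r5c5=8.
Step 11. [r4c1∈{7}] only 7 remains possible at r4c1 ⇒ r4c1=7.
Step 12. [r2c7∈{2,3,4,9}] in row 2, 4 fits only at r2c7. So r2c7=4.
Step 13. [r6c6∈{1,2,4,7}] in row 6, 4 fits only at r6c6 ⇒ r6c6=4.
Step 14. [r2c8∈{2,9}] r2c8 is the only open cell in row 2 admitting 9 ⇒ r2c8=9.
Step 15. [r3c7∈{2}] r3c7 has the single candidate 2. So r3c7=2.
Step 16. [r3c5∈{5,9}] in row 3, 5 fits only at r3c5, so r3c5=5.
Step 17. [r6c7∈{7}] nothing but 7 survives at r6c7. So r6c7=7.
Step 18. [r6c5∈{2}] nothing but 2 survives at r6c5 ⇒ r6c5=2.
Step 19. [r1c4∈{2,7}] r1c4 is the only open cell in col 4 admitting 2, so r1c4=2.
Step 20. [r1c6∈{3,7}] row 1 places 7 nowhere but r1c6, so r1c6=7.
Step 21. [r4c5∈{9}] r4c5's peers cover all but 9. So r4c5=9.
Step 22. [r4c7∈{5}] nothing but 5 survives at r4c7. So r4c7=5.
Step 23. [r8c2∈{6}] r8c2 has the single candidate 6 ⇒ r8c2=6.
Step 24. [r1c8∈{6}] r1c8's peers cover all but 6 ⇒ r1c8=6.
Step 25. [r1c2∈{1,8}] 8 has one home in row 1: r1c2 ⇒ r1c2=8.
Step 26. [r7c5∈{7}] r7c5's peers cover all but 7 ⇒ r7c5=7.
Step 27. [r9c7∈{8}] r9c7 is down to just 8 ⇒ r9c7=8.
Step 28. [r8c3∈{7}] r8c3 has the single candidate 7, so r8c3=7.
Step 29. [r7c6∈{2}] only 2 remains possible at r7c6. So r7c6=2.
Step 30. [r4c6∈{1}] nothing but 1 survives at r4c6 ⇒ r4c6=1.
Step 31. [r9c3∈{5}] only 5 remains possible at r9c3, so r9c3=5.
Step 32. [r2c6∈{3}] only 3 remains possible at r2c6 ⇒ r2c6=3.
Step 33. [r7c2∈{1}] nothing but 1 survives at r7c2. So r7c2=1.
Step 34. [r2c3∈{2}] only 2 remains possible at r2c3. So r2c3=2.
Step 35. [r9c2∈{4}] r9c2's peers cover all but 4 ⇒ r9c2=4.
Step 36. [r1c1∈{1}] r1c1 has the single candidate 1 ⇒ r1c1=1.
Step 37. [r5c7∈{9}] r5c7's peers cover all but 9, so r5c7=9.
Step 38. [r8c1∈{9}] nothing but 9 survives at r8c1 ⇒ r8c1=9.
Step 39. [r5c8∈{2}] r5c8 is down to just 2. So r5c8=2.
Step 40. [r5c2∈{3}] r5c2 is down to just 3 ⇒ r5c2=3.
Step 41. [r5c9∈{6}] r5c9's peers cover all but 6. So r5c9=6.
Step 42. [r1c7∈{3}] r1c7 has the single candidate 3 ⇒ r1c7=3.
Step 43. [r5c4∈{7}] r5c4's peers cover all but 7 ⇒ r5c4=7.
Step 44. [r6c8∈{1}] nothing but 1 survives at r6c8. So r6c8=1.
Step 45. [r3c4∈{9}] nothing but 9 survives at r3c4. So r3c4=9.
Step 46. [r5c6∈{5}] r5c6's peers cover all but 5. So r5c6=5.
Step 47. [r9c5∈{6}] nothing but 6 survives at r9c5, so r9c5=6.

Answer: 1 8 9 2 4 7 3 6 5 / 6 5 2 8 1 3 4 9 7 / 3 7 4 9 5 6 2 8 1 / 7 2 8 6 9 1 5 3 4 / 4 3 1 7 8 5 9 2 6 / 5 9 6 3 2 4 7 1 8 / 8 1 3 5 7 2 6 4 9 / 9 6 7 4 3 8 1 5 2 / 2 4 5 1 6 9 8 7 3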